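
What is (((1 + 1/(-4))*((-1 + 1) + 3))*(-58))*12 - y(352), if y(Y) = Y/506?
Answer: -36034/23 ≈ -1566.7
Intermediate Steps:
y(Y) = Y/506 (y(Y) = Y*(1/506) = Y/506)
(((1 + 1/(-4))*((-1 + 1) + 3))*(-58))*12 - y(352) = (((1 + 1/(-4))*((-1 + 1) + 3))*(-58))*12 - 352/506 = (((1 + 1*(-¼))*(0 + 3))*(-58))*12 - 1*16/23 = (((1 - ¼)*3)*(-58))*12 - 16/23 = (((¾)*3)*(-58))*12 - 16/23 = ((9/4)*(-58))*12 - 16/23 = -261/2*12 - 16/23 = -1566 - 16/23 = -36034/23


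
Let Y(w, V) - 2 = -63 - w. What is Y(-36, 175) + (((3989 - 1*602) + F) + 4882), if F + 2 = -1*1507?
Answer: 6735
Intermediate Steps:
Y(w, V) = -61 - w (Y(w, V) = 2 + (-63 - w) = -61 - w)
F = -1509 (F = -2 - 1*1507 = -2 - 1507 = -1509)
Y(-36, 175) + (((3989 - 1*602) + F) + 4882) = (-61 - 1*(-36)) + (((3989 - 1*602) - 1509) + 4882) = (-61 + 36) + (((3989 - 602) - 1509) + 4882) = -25 + ((3387 - 1509) + 4882) = -25 + (1878 + 4882) = -25 + 6760 = 6735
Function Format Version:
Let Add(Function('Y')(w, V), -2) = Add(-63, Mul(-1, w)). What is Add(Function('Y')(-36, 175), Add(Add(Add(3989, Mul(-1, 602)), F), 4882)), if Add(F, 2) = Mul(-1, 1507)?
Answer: 6735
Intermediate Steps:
Function('Y')(w, V) = Add(-61, Mul(-1, w)) (Function('Y')(w, V) = Add(2, Add(-63, Mul(-1, w))) = Add(-61, Mul(-1, w)))
F = -1509 (F = Add(-2, Mul(-1, 1507)) = Add(-2, -1507) = -1509)
Add(Function('Y')(-36, 175), Add(Add(Add(3989, Mul(-1, 602)), F), 4882)) = Add(Add(-61, Mul(-1, -36)), Add(Add(Add(3989, Mul(-1, 602)), -1509), 4882)) = Add(Add(-61, 36), Add(Add(Add(3989, -602), -1509), 4882)) = Add(-25, Add(Add(3387, -1509), 4882)) = Add(-25, Add(1878, 4882)) = Add(-25, 6760) = 6735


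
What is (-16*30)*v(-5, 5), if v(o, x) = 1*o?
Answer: 2400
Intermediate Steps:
v(o, x) = o
(-16*30)*v(-5, 5) = -16*30*(-5) = -480*(-5) = 2400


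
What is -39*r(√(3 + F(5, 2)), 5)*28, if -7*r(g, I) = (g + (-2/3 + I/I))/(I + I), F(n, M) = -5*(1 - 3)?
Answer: 26/5 + 78*√13/5 ≈ 61.447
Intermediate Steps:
F(n, M) = 10 (F(n, M) = -5*(-2) = 10)
r(g, I) = -(⅓ + g)/(14*I) (r(g, I) = -(g + (-2/3 + I/I))/(7*(I + I)) = -(g + (-2*⅓ + 1))/(7*(2*I)) = -(g + (-⅔ + 1))*1/(2*I)/7 = -(g + ⅓)*1/(2*I)/7 = -(⅓ + g)*1/(2*I)/7 = -(⅓ + g)/(14*I))
-39*r(√(3 + F(5, 2)), 5)*28 = -13*(-1 - 3*√(3 + 10))/(14*5)*28 = -13*(-1 - 3*√13)/(14*5)*28 = -39*(-1/210 - √13/70)*28 = (13/70 + 39*√13/70)*28 = 26/5 + 78*√13/5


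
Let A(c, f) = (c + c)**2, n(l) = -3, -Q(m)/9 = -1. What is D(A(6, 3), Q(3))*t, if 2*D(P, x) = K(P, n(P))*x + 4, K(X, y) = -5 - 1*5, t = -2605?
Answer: 112015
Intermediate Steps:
Q(m) = 9 (Q(m) = -9*(-1) = 9)
K(X, y) = -10 (K(X, y) = -5 - 5 = -10)
A(c, f) = 4*c**2 (A(c, f) = (2*c)**2 = 4*c**2)
D(P, x) = 2 - 5*x (D(P, x) = (-10*x + 4)/2 = (4 - 10*x)/2 = 2 - 5*x)
D(A(6, 3), Q(3))*t = (2 - 5*9)*(-2605) = (2 - 45)*(-2605) = -43*(-2605) = 112015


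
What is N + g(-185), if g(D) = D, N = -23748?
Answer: -23933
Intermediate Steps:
N + g(-185) = -23748 - 185 = -23933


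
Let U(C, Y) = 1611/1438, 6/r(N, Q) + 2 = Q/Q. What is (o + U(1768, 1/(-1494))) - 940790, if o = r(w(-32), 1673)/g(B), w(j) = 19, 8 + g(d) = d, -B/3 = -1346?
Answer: -2726001638449/2897570 ≈ -9.4079e+5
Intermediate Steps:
B = 4038 (B = -3*(-1346) = 4038)
g(d) = -8 + d
r(N, Q) = -6 (r(N, Q) = 6/(-2 + Q/Q) = 6/(-2 + 1) = 6/(-1) = 6*(-1) = -6)
o = -3/2015 (o = -6/(-8 + 4038) = -6/4030 = -6*1/4030 = -3/2015 ≈ -0.0014888)
U(C, Y) = 1611/1438 (U(C, Y) = 1611*(1/1438) = 1611/1438)
(o + U(1768, 1/(-1494))) - 940790 = (-3/2015 + 1611/1438) - 940790 = 3241851/2897570 - 940790 = -2726001638449/2897570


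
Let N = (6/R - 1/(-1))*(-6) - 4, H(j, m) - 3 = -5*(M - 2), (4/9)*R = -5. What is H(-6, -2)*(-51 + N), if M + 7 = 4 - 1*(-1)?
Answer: -6647/5 ≈ -1329.4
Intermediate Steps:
R = -45/4 (R = (9/4)*(-5) = -45/4 ≈ -11.250)
M = -2 (M = -7 + (4 - 1*(-1)) = -7 + (4 + 1) = -7 + 5 = -2)
H(j, m) = 23 (H(j, m) = 3 - 5*(-2 - 2) = 3 - 5*(-4) = 3 + 20 = 23)
N = -34/5 (N = (6/(-45/4) - 1/(-1))*(-6) - 4 = (6*(-4/45) - 1*(-1))*(-6) - 4 = (-8/15 + 1)*(-6) - 4 = (7/15)*(-6) - 4 = -14/5 - 4 = -34/5 ≈ -6.8000)
H(-6, -2)*(-51 + N) = 23*(-51 - 34/5) = 23*(-289/5) = -6647/5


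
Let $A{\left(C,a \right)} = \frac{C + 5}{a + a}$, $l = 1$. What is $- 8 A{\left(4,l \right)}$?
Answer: $-36$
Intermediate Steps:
$A{\left(C,a \right)} = \frac{5 + C}{2 a}$
$- 8 A{\left(4,l \right)} = - 8 \frac{5 + 4}{2 \cdot 1} = - 8 \cdot \frac{1}{2} \cdot 1 \cdot 9 = \left(-8\right) \frac{9}{2} = -36$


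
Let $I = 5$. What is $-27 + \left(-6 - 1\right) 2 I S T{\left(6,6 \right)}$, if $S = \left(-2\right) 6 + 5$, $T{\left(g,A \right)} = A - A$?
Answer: $-27$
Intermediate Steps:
$T{\left(g,A \right)} = 0$
$S = -7$ ($S = -12 + 5 = -7$)
$-27 + \left(-6 - 1\right) 2 I S T{\left(6,6 \right)} = -27 + \left(-6 - 1\right) 2 \cdot 5 \left(-7\right) 0 = -27 + \left(-7\right) 2 \left(\left(-35\right) 0\right) = -27 - 0 = -27 + 0 = -27$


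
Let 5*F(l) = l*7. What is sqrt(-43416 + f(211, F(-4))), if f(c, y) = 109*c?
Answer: I*sqrt(20417) ≈ 142.89*I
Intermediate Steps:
F(l) = 7*l/5 (F(l) = (l*7)/5 = (7*l)/5 = 7*l/5)
sqrt(-43416 + f(211, F(-4))) = sqrt(-43416 + 109*211) = sqrt(-43416 + 22999) = sqrt(-20417) = I*sqrt(20417)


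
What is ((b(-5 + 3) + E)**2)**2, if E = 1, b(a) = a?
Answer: 1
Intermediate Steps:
((b(-5 + 3) + E)**2)**2 = (((-5 + 3) + 1)**2)**2 = ((-2 + 1)**2)**2 = ((-1)**2)**2 = 1**2 = 1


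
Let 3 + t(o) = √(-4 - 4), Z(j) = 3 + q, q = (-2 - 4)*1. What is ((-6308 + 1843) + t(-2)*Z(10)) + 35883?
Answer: 31427 - 6*I*√2 ≈ 31427.0 - 8.4853*I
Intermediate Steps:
q = -6 (q = -6*1 = -6)
Z(j) = -3 (Z(j) = 3 - 6 = -3)
t(o) = -3 + 2*I*√2 (t(o) = -3 + √(-4 - 4) = -3 + √(-8) = -3 + 2*I*√2)
((-6308 + 1843) + t(-2)*Z(10)) + 35883 = ((-6308 + 1843) + (-3 + 2*I*√2)*(-3)) + 35883 = (-4465 + (9 - 6*I*√2)) + 35883 = (-4456 - 6*I*√2) + 35883 = 31427 - 6*I*√2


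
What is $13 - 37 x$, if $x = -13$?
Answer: $494$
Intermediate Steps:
$13 - 37 x = 13 - -481 = 13 + 481 = 494$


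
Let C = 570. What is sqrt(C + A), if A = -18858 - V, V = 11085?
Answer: I*sqrt(29373) ≈ 171.39*I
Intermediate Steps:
A = -29943 (A = -18858 - 1*11085 = -18858 - 11085 = -29943)
sqrt(C + A) = sqrt(570 - 29943) = sqrt(-29373) = I*sqrt(29373)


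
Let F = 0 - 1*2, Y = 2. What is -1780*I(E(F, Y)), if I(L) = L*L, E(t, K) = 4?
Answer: -28480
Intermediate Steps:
F = -2 (F = 0 - 2 = -2)
I(L) = L²
-1780*I(E(F, Y)) = -1780*4² = -1780*16 = -28480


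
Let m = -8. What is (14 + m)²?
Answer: 36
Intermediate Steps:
(14 + m)² = (14 - 8)² = 6² = 36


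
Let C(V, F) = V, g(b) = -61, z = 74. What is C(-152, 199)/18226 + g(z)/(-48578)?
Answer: -3136035/442691314 ≈ -0.0070840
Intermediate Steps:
C(-152, 199)/18226 + g(z)/(-48578) = -152/18226 - 61/(-48578) = -152*1/18226 - 61*(-1/48578) = -76/9113 + 61/48578 = -3136035/442691314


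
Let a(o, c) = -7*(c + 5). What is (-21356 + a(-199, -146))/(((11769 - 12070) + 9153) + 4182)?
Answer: -20369/13034 ≈ -1.5628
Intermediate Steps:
a(o, c) = -35 - 7*c (a(o, c) = -7*(5 + c) = -35 - 7*c)
(-21356 + a(-199, -146))/(((11769 - 12070) + 9153) + 4182) = (-21356 + (-35 - 7*(-146)))/(((11769 - 12070) + 9153) + 4182) = (-21356 + (-35 + 1022))/((-301 + 9153) + 4182) = (-21356 + 987)/(8852 + 4182) = -20369/13034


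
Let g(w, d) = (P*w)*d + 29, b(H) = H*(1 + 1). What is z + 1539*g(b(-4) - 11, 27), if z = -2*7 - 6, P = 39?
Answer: -30746162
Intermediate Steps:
b(H) = 2*H (b(H) = H*2 = 2*H)
g(w, d) = 29 + 39*d*w (g(w, d) = (39*w)*d + 29 = 39*d*w + 29 = 29 + 39*d*w)
z = -20 (z = -14 - 6 = -20)
z + 1539*g(b(-4) - 11, 27) = -20 + 1539*(29 + 39*27*(2*(-4) - 11)) = -20 + 1539*(29 + 39*27*(-8 - 11)) = -20 + 1539*(29 + 39*27*(-19)) = -20 + 1539*(29 - 20007) = -20 + 1539*(-19978) = -20 - 30746142 = -30746162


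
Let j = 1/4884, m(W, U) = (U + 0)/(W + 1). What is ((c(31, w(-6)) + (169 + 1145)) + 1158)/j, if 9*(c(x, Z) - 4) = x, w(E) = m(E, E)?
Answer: 36328820/3 ≈ 1.2110e+7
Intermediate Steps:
m(W, U) = U/(1 + W)
w(E) = E/(1 + E)
c(x, Z) = 4 + x/9
j = 1/4884 ≈ 0.00020475
((c(31, w(-6)) + (169 + 1145)) + 1158)/j = (((4 + (⅑)*31) + (169 + 1145)) + 1158)/(1/4884) = (((4 + 31/9) + 1314) + 1158)*4884 = ((67/9 + 1314) + 1158)*4884 = (11893/9 + 1158)*4884 = (22315/9)*4884 = 36328820/3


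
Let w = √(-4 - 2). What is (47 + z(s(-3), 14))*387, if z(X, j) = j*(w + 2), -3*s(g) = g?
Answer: 29025 + 5418*I*√6 ≈ 29025.0 + 13271.0*I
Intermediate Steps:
w = I*√6 (w = √(-6) = I*√6 ≈ 2.4495*I)
s(g) = -g/3
z(X, j) = j*(2 + I*√6) (z(X, j) = j*(I*√6 + 2) = j*(2 + I*√6))
(47 + z(s(-3), 14))*387 = (47 + 14*(2 + I*√6))*387 = (47 + (28 + 14*I*√6))*387 = (75 + 14*I*√6)*387 = 29025 + 5418*I*√6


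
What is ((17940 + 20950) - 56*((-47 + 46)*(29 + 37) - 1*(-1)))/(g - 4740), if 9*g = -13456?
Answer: -191385/28058 ≈ -6.8211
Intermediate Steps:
g = -13456/9 (g = (⅑)*(-13456) = -13456/9 ≈ -1495.1)
((17940 + 20950) - 56*((-47 + 46)*(29 + 37) - 1*(-1)))/(g - 4740) = ((17940 + 20950) - 56*((-47 + 46)*(29 + 37) - 1*(-1)))/(-13456/9 - 4740) = (38890 - 56*(-1*66 + 1))/(-56116/9) = (38890 - 56*(-66 + 1))*(-9/56116) = (38890 - 56*(-65))*(-9/56116) = (38890 + 3640)*(-9/56116) = 42530*(-9/56116) = -191385/28058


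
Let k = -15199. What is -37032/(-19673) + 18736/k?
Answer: 194256040/299009927 ≈ 0.64966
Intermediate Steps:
-37032/(-19673) + 18736/k = -37032/(-19673) + 18736/(-15199) = -37032*(-1/19673) + 18736*(-1/15199) = 37032/19673 - 18736/15199 = 194256040/299009927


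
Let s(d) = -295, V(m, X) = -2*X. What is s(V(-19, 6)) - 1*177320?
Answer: -177615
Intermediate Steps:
s(V(-19, 6)) - 1*177320 = -295 - 1*177320 = -295 - 177320 = -177615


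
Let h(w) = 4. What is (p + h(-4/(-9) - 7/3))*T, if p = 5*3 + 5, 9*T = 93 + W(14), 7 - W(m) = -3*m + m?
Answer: 1024/3 ≈ 341.33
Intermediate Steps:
W(m) = 7 + 2*m (W(m) = 7 - (-3*m + m) = 7 - (-2)*m = 7 + 2*m)
T = 128/9 (T = (93 + (7 + 2*14))/9 = (93 + (7 + 28))/9 = (93 + 35)/9 = (⅑)*128 = 128/9 ≈ 14.222)
p = 20 (p = 15 + 5 = 20)
(p + h(-4/(-9) - 7/3))*T = (20 + 4)*(128/9) = 24*(128/9) = 1024/3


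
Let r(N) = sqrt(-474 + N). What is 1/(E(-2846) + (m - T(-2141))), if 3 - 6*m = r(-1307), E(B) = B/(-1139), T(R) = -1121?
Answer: 26247367719/29503162014175 + 3891963*I*sqrt(1781)/29503162014175 ≈ 0.00088965 + 5.5671e-6*I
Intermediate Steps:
E(B) = -B/1139 (E(B) = B*(-1/1139) = -B/1139)
m = 1/2 - I*sqrt(1781)/6 (m = 1/2 - sqrt(-474 - 1307)/6 = 1/2 - I*sqrt(1781)/6 ≈ 0.5 - 7.0336*I)
1/(E(-2846) + (m - T(-2141))) = 1/(-1/1139*(-2846) + ((1/2 - I*sqrt(1781)/6) - 1*(-1121))) = 1/(2846/1139 + ((1/2 - I*sqrt(1781)/6) + 1121)) = 1/(2846/1139 + (2243/2 - I*sqrt(1781)/6)) = 1/(2560469/2278 - I*sqrt(1781)/6)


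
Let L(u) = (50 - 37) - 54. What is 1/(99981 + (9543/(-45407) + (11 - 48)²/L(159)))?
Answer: 1861687/186070774501 ≈ 1.0005e-5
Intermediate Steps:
L(u) = -41 (L(u) = 13 - 54 = -41)
1/(99981 + (9543/(-45407) + (11 - 48)²/L(159))) = 1/(99981 + (9543/(-45407) + (11 - 48)²/(-41))) = 1/(99981 + (9543*(-1/45407) + (-37)²*(-1/41))) = 1/(99981 + (-9543/45407 + 1369*(-1/41))) = 1/(99981 + (-9543/45407 - 1369/41)) = 1/(99981 - 62553446/1861687) = 1/(186070774501/1861687) = 1861687/186070774501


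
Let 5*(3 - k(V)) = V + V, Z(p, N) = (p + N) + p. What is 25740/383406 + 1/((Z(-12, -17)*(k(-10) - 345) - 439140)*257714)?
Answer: 470188827679019/7003621510862548 ≈ 0.067135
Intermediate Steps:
Z(p, N) = N + 2*p (Z(p, N) = (N + p) + p = N + 2*p)
k(V) = 3 - 2*V/5 (k(V) = 3 - (V + V)/5 = 3 - 2*V/5)
25740/383406 + 1/((Z(-12, -17)*(k(-10) - 345) - 439140)*257714) = 25740/383406 + 1/((-17 + 2*(-12))*((3 - 2/5*(-10)) - 345) - 439140*257714) = 25740*(1/383406) + (1/257714)/((-17 - 24)*((3 + 4) - 345) - 439140) = 4290/63901 + (1/257714)/(-41*(7 - 345) - 439140) = 4290/63901 + (1/257714)/(-41*(-338) - 439140) = 4290/63901 + (1/257714)/(13858 - 439140) = 4290/63901 + (1/257714)/(-425282) = 4290/63901 - 1/425282*1/257714 = 4290/63901 - 1/109601125348 = 470188827679019/7003621510862548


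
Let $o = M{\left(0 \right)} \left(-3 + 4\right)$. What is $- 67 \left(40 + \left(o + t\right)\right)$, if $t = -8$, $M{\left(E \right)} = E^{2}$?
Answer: $-2144$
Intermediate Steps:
$o = 0$ ($o = 0^{2} \left(-3 + 4\right) = 0 \cdot 1 = 0$)
$- 67 \left(40 + \left(o + t\right)\right) = - 67 \left(40 + \left(0 - 8\right)\right) = - 67 \left(40 - 8\right) = \left(-67\right) 32 = -2144$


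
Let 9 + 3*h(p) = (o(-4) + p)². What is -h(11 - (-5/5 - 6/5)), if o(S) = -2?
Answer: -2911/75 ≈ -38.813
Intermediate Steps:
h(p) = -3 + (-2 + p)²/3
-h(11 - (-5/5 - 6/5)) = -(-3 + (-2 + (11 - (-5/5 - 6/5)))²/3) = -(-3 + (-2 + (11 - (-5*⅕ - 6*⅕)))²/3) = -(-3 + (-2 + (11 - (-1 - 6/5)))²/3) = -(-3 + (-2 + (11 - 1*(-11/5)))²/3) = -(-3 + (-2 + (11 + 11/5))²/3) = -(-3 + (-2 + 66/5)²/3) = -(-3 + (56/5)²/3) = -(-3 + (⅓)*(3136/25)) = -(-3 + 3136/75) = -1*2911/75 = -2911/75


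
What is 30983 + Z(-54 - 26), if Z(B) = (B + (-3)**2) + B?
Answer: 30832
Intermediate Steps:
Z(B) = 9 + 2*B (Z(B) = (B + 9) + B = (9 + B) + B = 9 + 2*B)
30983 + Z(-54 - 26) = 30983 + (9 + 2*(-54 - 26)) = 30983 + (9 + 2*(-80)) = 30983 + (9 - 160) = 30983 - 151 = 30832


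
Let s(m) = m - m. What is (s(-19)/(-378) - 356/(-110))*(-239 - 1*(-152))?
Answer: -15486/55 ≈ -281.56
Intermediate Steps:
s(m) = 0
(s(-19)/(-378) - 356/(-110))*(-239 - 1*(-152)) = (0/(-378) - 356/(-110))*(-239 - 1*(-152)) = (0*(-1/378) - 356*(-1/110))*(-239 + 152) = (0 + 178/55)*(-87) = (178/55)*(-87) = -15486/55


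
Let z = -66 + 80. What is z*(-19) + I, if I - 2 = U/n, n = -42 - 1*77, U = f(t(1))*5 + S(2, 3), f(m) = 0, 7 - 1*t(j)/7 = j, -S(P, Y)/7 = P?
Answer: -4486/17 ≈ -263.88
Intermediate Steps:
S(P, Y) = -7*P
t(j) = 49 - 7*j
U = -14 (U = 0*5 - 7*2 = 0 - 14 = -14)
z = 14
n = -119 (n = -42 - 77 = -119)
I = 36/17 (I = 2 - 14/(-119) = 2 - 14*(-1/119) = 2 + 2/17 = 36/17 ≈ 2.1176)
z*(-19) + I = 14*(-19) + 36/17 = -266 + 36/17 = -4486/17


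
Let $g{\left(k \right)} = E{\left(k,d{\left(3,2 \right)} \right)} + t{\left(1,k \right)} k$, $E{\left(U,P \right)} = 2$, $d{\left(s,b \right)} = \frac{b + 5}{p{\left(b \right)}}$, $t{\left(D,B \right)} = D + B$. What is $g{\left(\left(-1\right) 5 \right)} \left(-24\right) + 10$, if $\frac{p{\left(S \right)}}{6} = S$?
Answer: $-518$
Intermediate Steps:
$p{\left(S \right)} = 6 S$
$t{\left(D,B \right)} = B + D$
$d{\left(s,b \right)} = \frac{5 + b}{6 b}$ ($d{\left(s,b \right)} = \frac{b + 5}{6 b} = \left(5 + b\right) \frac{1}{6 b} = \frac{5 + b}{6 b}$)
$g{\left(k \right)} = 2 + k \left(1 + k\right)$ ($g{\left(k \right)} = 2 + \left(k + 1\right) k = 2 + \left(1 + k\right) k = 2 + k \left(1 + k\right)$)
$g{\left(\left(-1\right) 5 \right)} \left(-24\right) + 10 = \left(2 + \left(-1\right) 5 \left(1 - 5\right)\right) \left(-24\right) + 10 = \left(2 - 5 \left(1 - 5\right)\right) \left(-24\right) + 10 = \left(2 - -20\right) \left(-24\right) + 10 = \left(2 + 20\right) \left(-24\right) + 10 = 22 \left(-24\right) + 10 = -528 + 10 = -518$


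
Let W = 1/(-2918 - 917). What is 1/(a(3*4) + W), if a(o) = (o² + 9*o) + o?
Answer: 3835/1012439 ≈ 0.0037879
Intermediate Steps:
a(o) = o² + 10*o
W = -1/3835 (W = 1/(-3835) = -1/3835 ≈ -0.00026076)
1/(a(3*4) + W) = 1/((3*4)*(10 + 3*4) - 1/3835) = 1/(12*(10 + 12) - 1/3835) = 1/(12*22 - 1/3835) = 1/(264 - 1/3835) = 1/(1012439/3835) = 3835/1012439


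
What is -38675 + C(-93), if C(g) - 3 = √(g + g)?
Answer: -38672 + I*√186 ≈ -38672.0 + 13.638*I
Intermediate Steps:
C(g) = 3 + √2*√g (C(g) = 3 + √(g + g) = 3 + √(2*g) = 3 + √2*√g)
-38675 + C(-93) = -38675 + (3 + √2*√(-93)) = -38675 + (3 + √2*(I*√93)) = -38675 + (3 + I*√186) = -38672 + I*√186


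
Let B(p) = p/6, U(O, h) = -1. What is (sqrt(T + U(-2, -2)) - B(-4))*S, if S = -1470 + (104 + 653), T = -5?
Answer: -1426/3 - 713*I*sqrt(6) ≈ -475.33 - 1746.5*I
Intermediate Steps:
B(p) = p/6 (B(p) = p*(1/6) = p/6)
S = -713 (S = -1470 + 757 = -713)
(sqrt(T + U(-2, -2)) - B(-4))*S = (sqrt(-5 - 1) - (-4)/6)*(-713) = (sqrt(-6) - 1*(-2/3))*(-713) = (I*sqrt(6) + 2/3)*(-713) = (2/3 + I*sqrt(6))*(-713) = -1426/3 - 713*I*sqrt(6)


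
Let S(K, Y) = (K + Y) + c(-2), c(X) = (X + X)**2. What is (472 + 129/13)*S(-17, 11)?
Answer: 62650/13 ≈ 4819.2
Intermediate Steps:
c(X) = 4*X**2 (c(X) = (2*X)**2 = 4*X**2)
S(K, Y) = 16 + K + Y (S(K, Y) = (K + Y) + 4*(-2)**2 = (K + Y) + 4*4 = (K + Y) + 16 = 16 + K + Y)
(472 + 129/13)*S(-17, 11) = (472 + 129/13)*(16 - 17 + 11) = (472 + 129*(1/13))*10 = (472 + 129/13)*10 = (6265/13)*10 = 62650/13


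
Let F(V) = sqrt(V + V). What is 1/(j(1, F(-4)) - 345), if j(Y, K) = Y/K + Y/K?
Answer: -690/238051 + I*sqrt(2)/238051 ≈ -0.0028985 + 5.9408e-6*I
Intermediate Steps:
F(V) = sqrt(2)*sqrt(V) (F(V) = sqrt(2*V) = sqrt(2)*sqrt(V))
j(Y, K) = 2*Y/K
1/(j(1, F(-4)) - 345) = 1/(2*1/(sqrt(2)*sqrt(-4)) - 345) = 1/(2*1/(sqrt(2)*(2*I)) - 345) = 1/(2*1/(2*I*sqrt(2)) - 345) = 1/(2*1*(-I*sqrt(2)/4) - 345) = 1/(-I*sqrt(2)/2 - 345) = 1/(-345 - I*sqrt(2)/2)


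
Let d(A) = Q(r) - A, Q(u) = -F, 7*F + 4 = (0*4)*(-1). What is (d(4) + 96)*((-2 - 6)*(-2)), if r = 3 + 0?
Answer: 10368/7 ≈ 1481.1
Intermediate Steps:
F = -4/7 (F = -4/7 + ((0*4)*(-1))/7 = -4/7 + (0*(-1))/7 = -4/7 + (⅐)*0 = -4/7 + 0 = -4/7 ≈ -0.57143)
r = 3
Q(u) = 4/7 (Q(u) = -1*(-4/7) = 4/7)
d(A) = 4/7 - A
(d(4) + 96)*((-2 - 6)*(-2)) = ((4/7 - 1*4) + 96)*((-2 - 6)*(-2)) = ((4/7 - 4) + 96)*(-8*(-2)) = (-24/7 + 96)*16 = (648/7)*16 = 10368/7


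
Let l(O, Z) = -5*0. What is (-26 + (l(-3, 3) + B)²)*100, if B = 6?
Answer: 1000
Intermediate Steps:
l(O, Z) = 0
(-26 + (l(-3, 3) + B)²)*100 = (-26 + (0 + 6)²)*100 = (-26 + 6²)*100 = (-26 + 36)*100 = 10*100 = 1000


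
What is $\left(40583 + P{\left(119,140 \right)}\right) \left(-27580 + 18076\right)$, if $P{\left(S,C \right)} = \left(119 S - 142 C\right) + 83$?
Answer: $-332136288$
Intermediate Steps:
$P{\left(S,C \right)} = 83 - 142 C + 119 S$ ($P{\left(S,C \right)} = \left(- 142 C + 119 S\right) + 83 = 83 - 142 C + 119 S$)
$\left(40583 + P{\left(119,140 \right)}\right) \left(-27580 + 18076\right) = \left(40583 + \left(83 - 19880 + 119 \cdot 119\right)\right) \left(-27580 + 18076\right) = \left(40583 + \left(83 - 19880 + 14161\right)\right) \left(-9504\right) = \left(40583 - 5636\right) \left(-9504\right) = 34947 \left(-9504\right) = -332136288$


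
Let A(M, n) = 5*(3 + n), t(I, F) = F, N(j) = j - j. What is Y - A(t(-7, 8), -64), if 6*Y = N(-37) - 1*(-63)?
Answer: 631/2 ≈ 315.50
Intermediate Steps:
N(j) = 0
A(M, n) = 15 + 5*n
Y = 21/2 (Y = (0 - 1*(-63))/6 = (0 + 63)/6 = (⅙)*63 = 21/2 ≈ 10.500)
Y - A(t(-7, 8), -64) = 21/2 - (15 + 5*(-64)) = 21/2 - (15 - 320) = 21/2 - 1*(-305) = 21/2 + 305 = 631/2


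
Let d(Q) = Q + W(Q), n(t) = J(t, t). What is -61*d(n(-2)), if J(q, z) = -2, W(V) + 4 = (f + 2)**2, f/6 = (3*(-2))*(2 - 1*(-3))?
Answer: -1932358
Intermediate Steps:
f = -180 (f = 6*((3*(-2))*(2 - 1*(-3))) = 6*(-6*(2 + 3)) = 6*(-6*5) = 6*(-30) = -180)
W(V) = 31680 (W(V) = -4 + (-180 + 2)**2 = -4 + (-178)**2 = -4 + 31684 = 31680)
n(t) = -2
d(Q) = 31680 + Q (d(Q) = Q + 31680 = 31680 + Q)
-61*d(n(-2)) = -61*(31680 - 2) = -61*31678 = -1932358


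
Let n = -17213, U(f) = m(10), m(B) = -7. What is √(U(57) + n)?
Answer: 2*I*√4305 ≈ 131.23*I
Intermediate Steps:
U(f) = -7
√(U(57) + n) = √(-7 - 17213) = √(-17220) = 2*I*√4305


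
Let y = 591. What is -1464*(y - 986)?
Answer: 578280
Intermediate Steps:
-1464*(y - 986) = -1464*(591 - 986) = -1464*(-395) = 578280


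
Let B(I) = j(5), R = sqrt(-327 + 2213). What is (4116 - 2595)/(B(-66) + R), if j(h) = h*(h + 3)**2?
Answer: 243360/50257 - 1521*sqrt(1886)/100514 ≈ 4.1852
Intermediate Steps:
j(h) = h*(3 + h)**2
R = sqrt(1886) ≈ 43.428
B(I) = 320 (B(I) = 5*(3 + 5)**2 = 5*8**2 = 5*64 = 320)
(4116 - 2595)/(B(-66) + R) = (4116 - 2595)/(320 + sqrt(1886)) = 1521/(320 + sqrt(1886))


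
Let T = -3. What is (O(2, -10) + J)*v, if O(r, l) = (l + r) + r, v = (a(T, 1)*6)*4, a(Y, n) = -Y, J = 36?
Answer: 2160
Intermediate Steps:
v = 72 (v = (-1*(-3)*6)*4 = (3*6)*4 = 18*4 = 72)
O(r, l) = l + 2*r
(O(2, -10) + J)*v = ((-10 + 2*2) + 36)*72 = ((-10 + 4) + 36)*72 = (-6 + 36)*72 = 30*72 = 2160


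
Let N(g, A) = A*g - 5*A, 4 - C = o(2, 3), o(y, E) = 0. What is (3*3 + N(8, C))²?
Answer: 441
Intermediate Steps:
C = 4 (C = 4 - 1*0 = 4 + 0 = 4)
N(g, A) = -5*A + A*g
(3*3 + N(8, C))² = (3*3 + 4*(-5 + 8))² = (9 + 4*3)² = (9 + 12)² = 21² = 441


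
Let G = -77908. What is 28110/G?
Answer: -14055/38954 ≈ -0.36081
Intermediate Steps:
28110/G = 28110/(-77908) = 28110*(-1/77908) = -14055/38954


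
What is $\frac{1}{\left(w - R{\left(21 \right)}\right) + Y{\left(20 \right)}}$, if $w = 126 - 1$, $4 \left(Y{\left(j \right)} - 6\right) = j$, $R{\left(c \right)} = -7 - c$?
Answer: $\frac{1}{164} \approx 0.0060976$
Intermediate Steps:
$Y{\left(j \right)} = 6 + \frac{j}{4}$
$w = 125$ ($w = 126 - 1 = 125$)
$\frac{1}{\left(w - R{\left(21 \right)}\right) + Y{\left(20 \right)}} = \frac{1}{\left(125 - \left(-7 - 21\right)\right) + \left(6 + \frac{1}{4} \cdot 20\right)} = \frac{1}{\left(125 - \left(-7 - 21\right)\right) + \left(6 + 5\right)} = \frac{1}{\left(125 - -28\right) + 11} = \frac{1}{\left(125 + 28\right) + 11} = \frac{1}{153 + 11} = \frac{1}{164}$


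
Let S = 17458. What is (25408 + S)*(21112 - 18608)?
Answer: 107336464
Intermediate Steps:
(25408 + S)*(21112 - 18608) = (25408 + 17458)*(21112 - 18608) = 42866*2504 = 107336464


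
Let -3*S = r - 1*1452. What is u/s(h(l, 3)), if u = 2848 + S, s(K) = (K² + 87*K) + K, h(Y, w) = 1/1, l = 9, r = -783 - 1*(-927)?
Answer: 3284/89 ≈ 36.899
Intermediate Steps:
r = 144 (r = -783 + 927 = 144)
S = 436 (S = -(144 - 1*1452)/3 = -(144 - 1452)/3 = -⅓*(-1308) = 436)
h(Y, w) = 1
s(K) = K² + 88*K
u = 3284 (u = 2848 + 436 = 3284)
u/s(h(l, 3)) = 3284/((1*(88 + 1))) = 3284/((1*89)) = 3284/89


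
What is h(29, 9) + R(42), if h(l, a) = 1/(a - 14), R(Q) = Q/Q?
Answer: ⅘ ≈ 0.80000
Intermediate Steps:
R(Q) = 1
h(l, a) = 1/(-14 + a)
h(29, 9) + R(42) = 1/(-14 + 9) + 1 = 1/(-5) + 1 = -⅕ + 1 = ⅘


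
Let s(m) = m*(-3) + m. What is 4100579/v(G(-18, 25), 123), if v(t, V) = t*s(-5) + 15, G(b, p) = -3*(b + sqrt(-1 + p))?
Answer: 151721423/19095 + 16402316*sqrt(6)/19095 ≈ 10050.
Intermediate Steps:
s(m) = -2*m (s(m) = -3*m + m = -2*m)
G(b, p) = -3*b - 3*sqrt(-1 + p)
v(t, V) = 15 + 10*t (v(t, V) = t*(-2*(-5)) + 15 = t*10 + 15 = 10*t + 15 = 15 + 10*t)
4100579/v(G(-18, 25), 123) = 4100579/(15 + 10*(-3*(-18) - 3*sqrt(-1 + 25))) = 4100579/(15 + 10*(54 - 6*sqrt(6))) = 4100579/(15 + (540 - 60*sqrt(6))) = 4100579/(555 - 60*sqrt(6))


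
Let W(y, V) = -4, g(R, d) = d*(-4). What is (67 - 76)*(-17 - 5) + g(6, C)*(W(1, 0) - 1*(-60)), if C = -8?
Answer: 1990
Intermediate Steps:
g(R, d) = -4*d
(67 - 76)*(-17 - 5) + g(6, C)*(W(1, 0) - 1*(-60)) = (67 - 76)*(-17 - 5) + (-4*(-8))*(-4 - 1*(-60)) = -9*(-22) + 32*(-4 + 60) = 198 + 32*56 = 198 + 1792 = 1990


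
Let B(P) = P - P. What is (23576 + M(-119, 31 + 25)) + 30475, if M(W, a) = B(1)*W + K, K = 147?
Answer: 54198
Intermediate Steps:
B(P) = 0
M(W, a) = 147 (M(W, a) = 0*W + 147 = 0 + 147 = 147)
(23576 + M(-119, 31 + 25)) + 30475 = (23576 + 147) + 30475 = 23723 + 30475 = 54198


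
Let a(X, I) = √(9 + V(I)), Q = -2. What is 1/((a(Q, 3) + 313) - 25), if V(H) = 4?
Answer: 288/82931 - √13/82931 ≈ 0.0034293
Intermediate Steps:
a(X, I) = √13 (a(X, I) = √(9 + 4) = √13)
1/((a(Q, 3) + 313) - 25) = 1/((√13 + 313) - 25) = 1/((313 + √13) - 25) = 1/(288 + √13)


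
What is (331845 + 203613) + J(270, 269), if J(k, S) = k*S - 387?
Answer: 607701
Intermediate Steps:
J(k, S) = -387 + S*k (J(k, S) = S*k - 387 = -387 + S*k)
(331845 + 203613) + J(270, 269) = (331845 + 203613) + (-387 + 269*270) = 535458 + (-387 + 72630) = 535458 + 72243 = 607701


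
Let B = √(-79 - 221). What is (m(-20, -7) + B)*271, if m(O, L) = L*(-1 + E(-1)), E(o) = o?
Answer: 3794 + 2710*I*√3 ≈ 3794.0 + 4693.9*I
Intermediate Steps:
B = 10*I*√3 (B = √(-300) = 10*I*√3 ≈ 17.32*I)
m(O, L) = -2*L (m(O, L) = L*(-1 - 1) = L*(-2) = -2*L)
(m(-20, -7) + B)*271 = (-2*(-7) + 10*I*√3)*271 = (14 + 10*I*√3)*271 = 3794 + 2710*I*√3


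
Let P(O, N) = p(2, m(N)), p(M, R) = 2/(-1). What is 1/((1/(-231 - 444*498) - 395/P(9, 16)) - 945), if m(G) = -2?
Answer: -168075/125636063 ≈ -0.0013378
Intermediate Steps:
p(M, R) = -2 (p(M, R) = 2*(-1) = -2)
P(O, N) = -2
1/((1/(-231 - 444*498) - 395/P(9, 16)) - 945) = 1/((1/(-231 - 444*498) - 395/(-2)) - 945) = 1/(((1/498)/(-675) - 395*(-1/2)) - 945) = 1/((-1/675*1/498 + 395/2) - 945) = 1/((-1/336150 + 395/2) - 945) = 1/(33194812/168075 - 945) = 1/(-125636063/168075) = -168075/125636063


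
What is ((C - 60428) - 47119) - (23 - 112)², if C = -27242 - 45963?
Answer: -188673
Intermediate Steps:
C = -73205
((C - 60428) - 47119) - (23 - 112)² = ((-73205 - 60428) - 47119) - (23 - 112)² = (-133633 - 47119) - 1*(-89)² = -180752 - 1*7921 = -180752 - 7921 = -188673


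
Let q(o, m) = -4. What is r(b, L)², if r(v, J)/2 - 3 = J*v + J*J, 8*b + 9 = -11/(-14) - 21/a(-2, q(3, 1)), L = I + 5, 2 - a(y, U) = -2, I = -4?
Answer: 269361/12544 ≈ 21.473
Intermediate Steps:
a(y, U) = 4 (a(y, U) = 2 - 1*(-2) = 2 + 2 = 4)
L = 1 (L = -4 + 5 = 1)
b = -377/224 (b = -9/8 + (-11/(-14) - 21/4)/8 = -9/8 + (-11*(-1/14) - 21*¼)/8 = -9/8 + (11/14 - 21/4)/8 = -9/8 + (⅛)*(-125/28) = -9/8 - 125/224 = -377/224 ≈ -1.6830)
r(v, J) = 6 + 2*J² + 2*J*v (r(v, J) = 6 + 2*(J*v + J*J) = 6 + 2*(J*v + J²) = 6 + 2*(J² + J*v) = 6 + (2*J² + 2*J*v) = 6 + 2*J² + 2*J*v)
r(b, L)² = (6 + 2*1² + 2*1*(-377/224))² = (6 + 2*1 - 377/112)² = (6 + 2 - 377/112)² = (519/112)² = 269361/12544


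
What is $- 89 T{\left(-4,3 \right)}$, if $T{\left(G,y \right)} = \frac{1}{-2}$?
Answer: $\frac{89}{2} \approx 44.5$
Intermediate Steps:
$T{\left(G,y \right)} = - \frac{1}{2}$
$- 89 T{\left(-4,3 \right)} = \left(-89\right) \left(- \frac{1}{2}\right) = \frac{89}{2}$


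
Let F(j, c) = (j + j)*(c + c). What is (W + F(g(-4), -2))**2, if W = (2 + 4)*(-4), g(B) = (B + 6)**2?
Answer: 3136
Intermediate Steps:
g(B) = (6 + B)**2
F(j, c) = 4*c*j (F(j, c) = (2*j)*(2*c) = 4*c*j)
W = -24 (W = 6*(-4) = -24)
(W + F(g(-4), -2))**2 = (-24 + 4*(-2)*(6 - 4)**2)**2 = (-24 + 4*(-2)*2**2)**2 = (-24 + 4*(-2)*4)**2 = (-24 - 32)**2 = (-56)**2 = 3136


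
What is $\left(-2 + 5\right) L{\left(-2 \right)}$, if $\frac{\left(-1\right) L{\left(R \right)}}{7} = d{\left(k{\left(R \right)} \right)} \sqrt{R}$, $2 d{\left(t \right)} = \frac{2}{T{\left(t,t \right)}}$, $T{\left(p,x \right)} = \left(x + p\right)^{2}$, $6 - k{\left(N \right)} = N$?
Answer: $- \frac{21 i \sqrt{2}}{256} \approx - 0.11601 i$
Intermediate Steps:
$k{\left(N \right)} = 6 - N$
$T{\left(p,x \right)} = \left(p + x\right)^{2}$
$d{\left(t \right)} = \frac{1}{4 t^{2}}$ ($d{\left(t \right)} = \frac{2 \frac{1}{\left(t + t\right)^{2}}}{2} = \frac{2 \frac{1}{\left(2 t\right)^{2}}}{2} = \frac{2 \frac{1}{4 t^{2}}}{2} = \frac{\frac{1}{2} \frac{1}{t^{2}}}{2} = \frac{1}{4 t^{2}}$)
$L{\left(R \right)} = - \frac{7 \sqrt{R}}{4 \left(6 - R\right)^{2}}$ ($L{\left(R \right)} = - 7 \frac{1}{4 \left(6 - R\right)^{2}} \sqrt{R} = - 7 \frac{\sqrt{R}}{4 \left(6 - R\right)^{2}} = - \frac{7 \sqrt{R}}{4 \left(6 - R\right)^{2}}$)
$\left(-2 + 5\right) L{\left(-2 \right)} = \left(-2 + 5\right) \left(- \frac{7 \sqrt{-2}}{4 \left(-6 - 2\right)^{2}}\right) = 3 \left(- \frac{7 i \sqrt{2}}{4 \cdot 64}\right) = 3 \left(\left(- \frac{7}{4}\right) i \sqrt{2} \cdot \frac{1}{64}\right) = 3 \left(- \frac{7 i \sqrt{2}}{256}\right) = - \frac{21 i \sqrt{2}}{256}$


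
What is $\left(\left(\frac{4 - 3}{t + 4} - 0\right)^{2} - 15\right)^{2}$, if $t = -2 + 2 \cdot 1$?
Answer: $\frac{57121}{256} \approx 223.13$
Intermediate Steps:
$t = 0$ ($t = -2 + 2 = 0$)
$\left(\left(\frac{4 - 3}{t + 4} - 0\right)^{2} - 15\right)^{2} = \left(\left(\frac{4 - 3}{0 + 4} - 0\right)^{2} - 15\right)^{2} = \left(\left(1 \cdot \frac{1}{4} + \left(-3 + 3\right)\right)^{2} - 15\right)^{2} = \left(\left(1 \cdot \frac{1}{4} + 0\right)^{2} - 15\right)^{2} = \left(\left(\frac{1}{4} + 0\right)^{2} - 15\right)^{2} = \left(\left(\frac{1}{4}\right)^{2} - 15\right)^{2} = \left(\frac{1}{16} - 15\right)^{2} = \left(- \frac{239}{16}\right)^{2} = \frac{57121}{256}$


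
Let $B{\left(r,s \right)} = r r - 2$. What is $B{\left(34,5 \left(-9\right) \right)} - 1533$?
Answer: $-379$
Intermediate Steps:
$B{\left(r,s \right)} = -2 + r^{2}$ ($B{\left(r,s \right)} = r^{2} - 2 = -2 + r^{2}$)
$B{\left(34,5 \left(-9\right) \right)} - 1533 = \left(-2 + 34^{2}\right) - 1533 = \left(-2 + 1156\right) - 1533 = 1154 - 1533 = -379$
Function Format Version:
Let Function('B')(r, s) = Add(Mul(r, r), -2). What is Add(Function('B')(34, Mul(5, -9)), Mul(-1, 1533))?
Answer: -379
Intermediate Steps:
Function('B')(r, s) = Add(-2, Pow(r, 2)) (Function('B')(r, s) = Add(Pow(r, 2), -2) = Add(-2, Pow(r, 2)))
Add(Function('B')(34, Mul(5, -9)), Mul(-1, 1533)) = Add(Add(-2, Pow(34, 2)), Mul(-1, 1533)) = Add(Add(-2, 1156), -1533) = Add(1154, -1533) = -379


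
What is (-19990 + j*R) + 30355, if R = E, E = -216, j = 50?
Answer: -435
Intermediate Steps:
R = -216
(-19990 + j*R) + 30355 = (-19990 + 50*(-216)) + 30355 = (-19990 - 10800) + 30355 = -30790 + 30355 = -435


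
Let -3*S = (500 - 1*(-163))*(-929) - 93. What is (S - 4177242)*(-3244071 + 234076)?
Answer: 11955405160490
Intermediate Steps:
S = 205340 (S = -((500 - 1*(-163))*(-929) - 93)/3 = -((500 + 163)*(-929) - 93)/3 = -(663*(-929) - 93)/3 = -(-615927 - 93)/3 = -⅓*(-616020) = 205340)
(S - 4177242)*(-3244071 + 234076) = (205340 - 4177242)*(-3244071 + 234076) = -3971902*(-3009995) = 11955405160490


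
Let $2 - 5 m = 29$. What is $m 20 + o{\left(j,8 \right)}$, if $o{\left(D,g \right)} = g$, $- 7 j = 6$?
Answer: $-100$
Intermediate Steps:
$m = - \frac{27}{5}$ ($m = \frac{2}{5} - \frac{29}{5} = - \frac{27}{5} \approx -5.4$)
$j = - \frac{6}{7}$ ($j = \left(- \frac{1}{7}\right) 6 = - \frac{6}{7} \approx -0.85714$)
$m 20 + o{\left(j,8 \right)} = \left(- \frac{27}{5}\right) 20 + 8 = -108 + 8 = -100$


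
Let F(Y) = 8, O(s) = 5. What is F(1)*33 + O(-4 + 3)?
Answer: 269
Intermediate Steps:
F(1)*33 + O(-4 + 3) = 8*33 + 5 = 264 + 5 = 269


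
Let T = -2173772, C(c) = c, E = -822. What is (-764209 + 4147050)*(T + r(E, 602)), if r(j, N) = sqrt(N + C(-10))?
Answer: -7353525046252 + 13531364*sqrt(37) ≈ -7.3534e+12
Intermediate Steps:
r(j, N) = sqrt(-10 + N) (r(j, N) = sqrt(N - 10) = sqrt(-10 + N))
(-764209 + 4147050)*(T + r(E, 602)) = (-764209 + 4147050)*(-2173772 + sqrt(-10 + 602)) = 3382841*(-2173772 + sqrt(592)) = 3382841*(-2173772 + 4*sqrt(37)) = -7353525046252 + 13531364*sqrt(37)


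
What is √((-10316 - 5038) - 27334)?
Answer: 8*I*√667 ≈ 206.61*I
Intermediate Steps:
√((-10316 - 5038) - 27334) = √(-15354 - 27334) = √(-42688) = 8*I*√667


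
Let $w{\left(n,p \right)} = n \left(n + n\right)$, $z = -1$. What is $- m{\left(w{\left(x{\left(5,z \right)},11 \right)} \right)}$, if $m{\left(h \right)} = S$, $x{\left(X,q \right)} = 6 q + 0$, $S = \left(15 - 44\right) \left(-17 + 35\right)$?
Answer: $522$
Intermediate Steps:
$S = -522$ ($S = \left(-29\right) 18 = -522$)
$x{\left(X,q \right)} = 6 q$
$w{\left(n,p \right)} = 2 n^{2}$ ($w{\left(n,p \right)} = n 2 n = 2 n^{2}$)
$m{\left(h \right)} = -522$
$- m{\left(w{\left(x{\left(5,z \right)},11 \right)} \right)} = \left(-1\right) \left(-522\right) = 522$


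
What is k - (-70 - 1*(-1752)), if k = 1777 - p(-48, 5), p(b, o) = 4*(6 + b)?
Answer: 263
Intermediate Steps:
p(b, o) = 24 + 4*b
k = 1945 (k = 1777 - (24 + 4*(-48)) = 1777 - (24 - 192) = 1777 - 1*(-168) = 1777 + 168 = 1945)
k - (-70 - 1*(-1752)) = 1945 - (-70 - 1*(-1752)) = 1945 - (-70 + 1752) = 1945 - 1*1682 = 1945 - 1682 = 263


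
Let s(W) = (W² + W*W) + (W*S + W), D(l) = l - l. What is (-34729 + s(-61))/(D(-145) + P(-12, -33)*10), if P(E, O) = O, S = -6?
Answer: 4497/55 ≈ 81.764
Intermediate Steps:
D(l) = 0
s(W) = -5*W + 2*W² (s(W) = (W² + W*W) + (W*(-6) + W) = (W² + W²) + (-6*W + W) = 2*W² - 5*W = -5*W + 2*W²)
(-34729 + s(-61))/(D(-145) + P(-12, -33)*10) = (-34729 - 61*(-5 + 2*(-61)))/(0 - 33*10) = (-34729 - 61*(-5 - 122))/(0 - 330) = (-34729 - 61*(-127))/(-330) = (-34729 + 7747)*(-1/330) = -26982*(-1/330) = 4497/55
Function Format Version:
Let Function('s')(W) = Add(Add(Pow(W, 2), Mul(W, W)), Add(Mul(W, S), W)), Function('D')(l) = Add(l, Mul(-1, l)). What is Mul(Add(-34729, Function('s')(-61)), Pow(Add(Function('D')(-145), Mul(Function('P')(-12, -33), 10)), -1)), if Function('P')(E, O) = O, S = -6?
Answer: Rational(4497, 55) ≈ 81.764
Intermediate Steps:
Function('D')(l) = 0
Function('s')(W) = Add(Mul(-5, W), Mul(2, Pow(W, 2))) (Function('s')(W) = Add(Add(Pow(W, 2), Mul(W, W)), Add(Mul(W, -6), W)) = Add(Add(Pow(W, 2), Pow(W, 2)), Add(Mul(-6, W), W)) = Add(Mul(2, Pow(W, 2)), Mul(-5, W)) = Add(Mul(-5, W), Mul(2, Pow(W, 2))))
Mul(Add(-34729, Function('s')(-61)), Pow(Add(Function('D')(-145), Mul(Function('P')(-12, -33), 10)), -1)) = Mul(Add(-34729, Mul(-61, Add(-5, Mul(2, -61)))), Pow(Add(0, Mul(-33, 10)), -1)) = Mul(Add(-34729, Mul(-61, Add(-5, -122))), Pow(Add(0, -330), -1)) = Mul(Add(-34729, Mul(-61, -127)), Pow(-330, -1)) = Mul(Add(-34729, 7747), Rational(-1, 330)) = Mul(-26982, Rational(-1, 330)) = Rational(4497, 55)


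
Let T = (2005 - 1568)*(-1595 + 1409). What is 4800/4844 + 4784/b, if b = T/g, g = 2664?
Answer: -111131472/713279 ≈ -155.80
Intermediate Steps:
T = -81282 (T = 437*(-186) = -81282)
b = -13547/444 (b = -81282/2664 = -81282*1/2664 = -13547/444 ≈ -30.511)
4800/4844 + 4784/b = 4800/4844 + 4784/(-13547/444) = 4800*(1/4844) + 4784*(-444/13547) = 1200/1211 - 92352/589 = -111131472/713279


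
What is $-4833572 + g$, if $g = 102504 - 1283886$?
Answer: $-6014954$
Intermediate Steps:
$g = -1181382$ ($g = 102504 - 1283886 = -1181382$)
$-4833572 + g = -4833572 - 1181382 = -6014954$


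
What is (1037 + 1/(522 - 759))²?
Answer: 60401909824/56169 ≈ 1.0754e+6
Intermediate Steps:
(1037 + 1/(522 - 759))² = (1037 + 1/(-237))² = (1037 - 1/237)² = (245768/237)² = 60401909824/56169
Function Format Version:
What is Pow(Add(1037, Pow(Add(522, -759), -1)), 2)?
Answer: Rational(60401909824, 56169) ≈ 1.0754e+6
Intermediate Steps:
Pow(Add(1037, Pow(Add(522, -759), -1)), 2) = Pow(Add(1037, Pow(-237, -1)), 2) = Pow(Add(1037, Rational(-1, 237)), 2) = Pow(Rational(245768, 237), 2) = Rational(60401909824, 56169)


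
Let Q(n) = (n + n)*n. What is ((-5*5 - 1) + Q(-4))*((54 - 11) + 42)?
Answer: 510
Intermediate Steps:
Q(n) = 2*n² (Q(n) = (2*n)*n = 2*n²)
((-5*5 - 1) + Q(-4))*((54 - 11) + 42) = ((-5*5 - 1) + 2*(-4)²)*((54 - 11) + 42) = ((-25 - 1) + 2*16)*(43 + 42) = (-26 + 32)*85 = 6*85 = 510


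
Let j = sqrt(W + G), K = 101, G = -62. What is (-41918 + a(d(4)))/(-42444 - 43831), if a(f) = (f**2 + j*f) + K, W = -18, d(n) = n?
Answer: 41801/86275 - 16*I*sqrt(5)/86275 ≈ 0.48451 - 0.00041469*I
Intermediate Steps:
j = 4*I*sqrt(5) (j = sqrt(-18 - 62) = sqrt(-80) = 4*I*sqrt(5) ≈ 8.9443*I)
a(f) = 101 + f**2 + 4*I*f*sqrt(5) (a(f) = (f**2 + (4*I*sqrt(5))*f) + 101 = (f**2 + 4*I*f*sqrt(5)) + 101 = 101 + f**2 + 4*I*f*sqrt(5))
(-41918 + a(d(4)))/(-42444 - 43831) = (-41918 + (101 + 4**2 + 4*I*4*sqrt(5)))/(-42444 - 43831) = (-41918 + (101 + 16 + 16*I*sqrt(5)))/(-86275) = (-41918 + (117 + 16*I*sqrt(5)))*(-1/86275) = (-41801 + 16*I*sqrt(5))*(-1/86275) = 41801/86275 - 16*I*sqrt(5)/86275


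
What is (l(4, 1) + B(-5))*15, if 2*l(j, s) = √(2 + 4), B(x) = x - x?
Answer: 15*√6/2 ≈ 18.371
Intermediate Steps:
B(x) = 0
l(j, s) = √6/2 (l(j, s) = √(2 + 4)/2 = √6/2)
(l(4, 1) + B(-5))*15 = (√6/2 + 0)*15 = (√6/2)*15 = 15*√6/2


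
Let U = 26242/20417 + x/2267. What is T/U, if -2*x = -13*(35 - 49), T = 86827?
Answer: 4018817129353/57632667 ≈ 69732.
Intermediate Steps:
x = -91 (x = -(-13)*(35 - 49)/2 = -(-13)*(-14)/2 = -½*182 = -91)
U = 57632667/46285339 (U = 26242/20417 - 91/2267 = 57632667/46285339 ≈ 1.2452)
T/U = 86827/(57632667/46285339) = 86827*(46285339/57632667) = 4018817129353/57632667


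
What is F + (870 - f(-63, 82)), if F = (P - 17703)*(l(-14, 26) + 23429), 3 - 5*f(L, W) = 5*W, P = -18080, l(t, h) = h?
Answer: -4196446568/5 ≈ -8.3929e+8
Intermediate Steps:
f(L, W) = ⅗ - W
F = -839290265 (F = (-18080 - 17703)*(26 + 23429) = -35783*23455 = -839290265)
F + (870 - f(-63, 82)) = -839290265 + (870 - (⅗ - 1*82)) = -839290265 + (870 - (⅗ - 82)) = -839290265 + (870 - 1*(-407/5)) = -839290265 + (870 + 407/5) = -839290265 + 4757/5 = -4196446568/5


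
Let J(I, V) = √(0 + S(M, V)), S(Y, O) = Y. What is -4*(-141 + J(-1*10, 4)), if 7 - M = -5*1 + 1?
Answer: 564 - 4*√11 ≈ 550.73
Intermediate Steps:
M = 11 (M = 7 - (-5*1 + 1) = 7 - (-5 + 1) = 7 - 1*(-4) = 7 + 4 = 11)
J(I, V) = √11 (J(I, V) = √(0 + 11) = √11)
-4*(-141 + J(-1*10, 4)) = -4*(-141 + √11) = 564 - 4*√11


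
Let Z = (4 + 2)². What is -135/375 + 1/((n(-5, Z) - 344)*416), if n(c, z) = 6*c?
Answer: -1400281/3889600 ≈ -0.36001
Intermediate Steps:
Z = 36 (Z = 6² = 36)
-135/375 + 1/((n(-5, Z) - 344)*416) = -135/375 + 1/((6*(-5) - 344)*416) = -135*1/375 + (1/416)/(-30 - 344) = -9/25 + (1/416)/(-374) = -9/25 - 1/374*1/416 = -9/25 - 1/155584 = -1400281/3889600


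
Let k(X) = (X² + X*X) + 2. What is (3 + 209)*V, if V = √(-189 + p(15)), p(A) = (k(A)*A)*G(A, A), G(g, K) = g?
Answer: 636*√11279 ≈ 67545.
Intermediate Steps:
k(X) = 2 + 2*X² (k(X) = (X² + X²) + 2 = 2*X² + 2 = 2 + 2*X²)
p(A) = A²*(2 + 2*A²) (p(A) = ((2 + 2*A²)*A)*A = (A*(2 + 2*A²))*A = A²*(2 + 2*A²))
V = 3*√11279 (V = √(-189 + 2*15²*(1 + 15²)) = √(-189 + 2*225*(1 + 225)) = √(-189 + 2*225*226) = √(-189 + 101700) = √101511 = 3*√11279 ≈ 318.61)
(3 + 209)*V = (3 + 209)*(3*√11279) = 212*(3*√11279) = 636*√11279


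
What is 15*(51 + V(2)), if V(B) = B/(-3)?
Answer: 755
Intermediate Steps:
V(B) = -B/3 (V(B) = B*(-⅓) = -B/3)
15*(51 + V(2)) = 15*(51 - ⅓*2) = 15*(51 - ⅔) = 15*(151/3) = 755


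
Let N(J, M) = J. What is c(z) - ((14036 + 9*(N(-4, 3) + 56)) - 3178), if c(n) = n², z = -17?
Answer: -11037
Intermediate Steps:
c(z) - ((14036 + 9*(N(-4, 3) + 56)) - 3178) = (-17)² - ((14036 + 9*(-4 + 56)) - 3178) = 289 - ((14036 + 9*52) - 3178) = 289 - ((14036 + 468) - 3178) = 289 - (14504 - 3178) = 289 - 1*11326 = 289 - 11326 = -11037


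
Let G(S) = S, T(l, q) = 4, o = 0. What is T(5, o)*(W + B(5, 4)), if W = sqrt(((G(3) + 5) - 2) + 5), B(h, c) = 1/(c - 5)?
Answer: -4 + 4*sqrt(11) ≈ 9.2665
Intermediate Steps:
B(h, c) = 1/(-5 + c)
W = sqrt(11) (W = sqrt(((3 + 5) - 2) + 5) = sqrt((8 - 2) + 5) = sqrt(6 + 5) = sqrt(11) ≈ 3.3166)
T(5, o)*(W + B(5, 4)) = 4*(sqrt(11) + 1/(-5 + 4)) = 4*(sqrt(11) + 1/(-1)) = 4*(sqrt(11) - 1) = 4*(-1 + sqrt(11)) = -4 + 4*sqrt(11)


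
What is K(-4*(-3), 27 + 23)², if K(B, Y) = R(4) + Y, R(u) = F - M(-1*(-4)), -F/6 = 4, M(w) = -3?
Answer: 841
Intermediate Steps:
F = -24 (F = -6*4 = -24)
R(u) = -21 (R(u) = -24 - 1*(-3) = -24 + 3 = -21)
K(B, Y) = -21 + Y
K(-4*(-3), 27 + 23)² = (-21 + (27 + 23))² = (-21 + 50)² = 29² = 841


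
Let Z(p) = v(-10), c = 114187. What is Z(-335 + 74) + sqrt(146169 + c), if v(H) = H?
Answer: -10 + 2*sqrt(65089) ≈ 500.25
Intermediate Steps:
Z(p) = -10
Z(-335 + 74) + sqrt(146169 + c) = -10 + sqrt(146169 + 114187) = -10 + sqrt(260356) = -10 + 2*sqrt(65089)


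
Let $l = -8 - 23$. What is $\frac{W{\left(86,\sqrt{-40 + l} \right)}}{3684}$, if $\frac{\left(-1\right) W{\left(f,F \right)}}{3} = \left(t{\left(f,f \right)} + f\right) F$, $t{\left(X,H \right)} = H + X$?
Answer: $- \frac{129 i \sqrt{71}}{614} \approx - 1.7703 i$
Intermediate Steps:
$l = -31$
$W{\left(f,F \right)} = - 9 F f$ ($W{\left(f,F \right)} = - 3 \left(\left(f + f\right) + f\right) F = - 3 \left(2 f + f\right) F = - 3 \cdot 3 f F = - 3 \cdot 3 F f = - 9 F f$)
$\frac{W{\left(86,\sqrt{-40 + l} \right)}}{3684} = \frac{\left(-9\right) \sqrt{-40 - 31} \cdot 86}{3684} = \left(-9\right) \sqrt{-71} \cdot 86 \cdot \frac{1}{3684} = \left(-9\right) i \sqrt{71} \cdot 86 \cdot \frac{1}{3684} = - 774 i \sqrt{71} \cdot \frac{1}{3684} = - \frac{129 i \sqrt{71}}{614}$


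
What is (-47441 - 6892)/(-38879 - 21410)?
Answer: 54333/60289 ≈ 0.90121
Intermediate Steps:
(-47441 - 6892)/(-38879 - 21410) = -54333/(-60289) = -54333*(-1/60289) = 54333/60289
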